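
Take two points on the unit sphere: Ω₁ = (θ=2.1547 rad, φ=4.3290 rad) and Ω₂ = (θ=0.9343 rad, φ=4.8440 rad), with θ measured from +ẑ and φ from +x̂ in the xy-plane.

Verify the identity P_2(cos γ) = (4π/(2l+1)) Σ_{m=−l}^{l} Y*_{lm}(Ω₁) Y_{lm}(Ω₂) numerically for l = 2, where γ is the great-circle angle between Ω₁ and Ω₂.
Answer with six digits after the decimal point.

Summing Y*_{l m}(θ₁,φ₁)·Y_{l m}(θ₂,φ₂) over m ∈ [−2, 2]; prefactor 4π/(2·2+1) = 2.513274:
  m=-2: Y*=(-0.193634, 0.186554)  Y=(-0.241203, 0.064998)  product (0.034579, -0.057583)
  m=-1: Y*=(0.132917, 0.329535)  Y=(0.048460, 0.366078)  product (-0.114194, 0.064627)
  m=+0: Y*=(-0.027835, -0.000000)  Y=(0.018882, 0.000000)  product (-0.000526, -0.000000)
  m=+1: Y*=(-0.132917, 0.329535)  Y=(-0.048460, 0.366078)  product (-0.114194, -0.064627)
  m=+2: Y*=(-0.193634, -0.186554)  Y=(-0.241203, -0.064998)  product (0.034579, 0.057583)
Total Σ_m = (-0.159755, 0.000000). Multiply by 2.513274: (-0.401509, 0.000000). P_2(cos γ) = -0.401509

-0.401509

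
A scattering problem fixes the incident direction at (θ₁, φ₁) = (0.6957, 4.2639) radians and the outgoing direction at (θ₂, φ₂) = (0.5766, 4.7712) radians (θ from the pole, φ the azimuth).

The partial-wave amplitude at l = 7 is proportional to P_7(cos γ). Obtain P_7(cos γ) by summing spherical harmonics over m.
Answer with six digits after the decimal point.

-0.002462

Addition theorem: P_7(cos γ) = (4π/15) Σ_m Y*_{lm}(Ω₁) Y_{lm}(Ω₂), m = −7…7:
  m=-7: 0.00005 - 0.02221j × -0.00286 - 0.00656j = -0.00015 + 0.00006j  (running Σ = -0.00015 + 0.00006j)
  m=-6: 0.08961 + 0.04336j × -0.03864 + 0.01423j = -0.00408 - 0.00040j  (running Σ = -0.00423 - 0.00034j)
  m=-5: -0.20688 + 0.16446j × 0.04167 + 0.13761j = -0.03125 - 0.02161j  (running Σ = -0.03548 - 0.02195j)
  m=-4: -0.09803 - 0.43195j × 0.32429 - 0.07773j = -0.06536 - 0.13246j  (running Σ = -0.10084 - 0.15441j)
  m=-3: 0.39061 + 0.08954j × -0.08572 - 0.48082j = 0.00957 - 0.19549j  (running Σ = -0.09128 - 0.34990j)
  m=-2: 0.00516 - 0.00646j × -0.32219 + 0.03807j = -0.00142 + 0.00228j  (running Σ = -0.09269 - 0.34762j)
  m=-1: 0.16954 + 0.35233j × -0.01166 - 0.19807j = 0.06781 - 0.03769j  (running Σ = -0.02488 - 0.38531j)
  m=0: -0.11704 + 0.00000j × -0.40012 + 0.00000j = 0.04683 + 0.00000j  (running Σ = 0.02195 - 0.38531j)
  m=1: -0.16954 + 0.35233j × 0.01166 - 0.19807j = 0.06781 + 0.03769j  (running Σ = 0.08975 - 0.34762j)
  m=2: 0.00516 + 0.00646j × -0.32219 - 0.03807j = -0.00142 - 0.00228j  (running Σ = 0.08834 - 0.34990j)
  m=3: -0.39061 + 0.08954j × 0.08572 - 0.48082j = 0.00957 + 0.19549j  (running Σ = 0.09790 - 0.15441j)
  m=4: -0.09803 + 0.43195j × 0.32429 + 0.07773j = -0.06536 + 0.13246j  (running Σ = 0.03254 - 0.02195j)
  m=5: 0.20688 + 0.16446j × -0.04167 + 0.13761j = -0.03125 + 0.02161j  (running Σ = 0.00129 - 0.00034j)
  m=6: 0.08961 - 0.04336j × -0.03864 - 0.01423j = -0.00408 + 0.00040j  (running Σ = -0.00279 + 0.00006j)
  m=7: -0.00005 - 0.02221j × 0.00286 - 0.00656j = -0.00015 - 0.00006j  (running Σ = -0.00294 - 0.00000j)
Accumulated sum -0.00294 - 0.00000j; after 4π/(2l+1) scaling, -0.00246 - 0.00000j ⇒ P_7 = -0.002462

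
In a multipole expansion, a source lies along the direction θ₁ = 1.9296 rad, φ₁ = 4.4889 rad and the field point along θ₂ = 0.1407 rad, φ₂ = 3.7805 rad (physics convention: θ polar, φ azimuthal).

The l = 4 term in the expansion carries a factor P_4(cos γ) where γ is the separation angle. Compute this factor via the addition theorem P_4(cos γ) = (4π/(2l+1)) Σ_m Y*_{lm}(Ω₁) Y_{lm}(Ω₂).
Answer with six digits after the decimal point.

0.160957

Term-by-term m-sum for l=4 (normalisation 4π/9 = 1.396263):
  m=-4: Y*=+0.213031-0.265146i  Y=-0.000143-0.000095i  product -0.000055+0.000018i
  m=-3: Y*=-0.224179-0.282693i  Y=+0.001159+0.003215i  product +0.000649-0.001048i
  m=-2: Y*=+0.036187-0.017346i  Y=+0.011139-0.036924i  product -0.000237-0.001529i
  m=-1: Y*=-0.073666-0.324113i  Y=-0.203666+0.151292i  product +0.064039+0.054865i
  m=+0: Y*=-0.017677-0.000000i  Y=+0.764500+0.000000i  product -0.013514-0.000000i
  m=+1: Y*=+0.073666-0.324113i  Y=+0.203666+0.151292i  product +0.064039-0.054865i
  m=+2: Y*=+0.036187+0.017346i  Y=+0.011139+0.036924i  product -0.000237+0.001529i
  m=+3: Y*=+0.224179-0.282693i  Y=-0.001159+0.003215i  product +0.000649+0.001048i
  m=+4: Y*=+0.213031+0.265146i  Y=-0.000143+0.000095i  product -0.000055-0.000018i
Accumulated sum +0.115277+0.000000i; after 4π/(2l+1) scaling, +0.160957+0.000000i ⇒ P_4 = 0.160957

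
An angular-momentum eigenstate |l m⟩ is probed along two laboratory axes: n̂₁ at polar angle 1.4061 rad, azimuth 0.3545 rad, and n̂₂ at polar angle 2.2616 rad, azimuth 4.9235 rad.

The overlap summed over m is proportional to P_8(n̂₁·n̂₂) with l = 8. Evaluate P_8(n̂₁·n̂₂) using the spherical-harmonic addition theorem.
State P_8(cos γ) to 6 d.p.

Addition theorem: P_8(cos γ) = (4π/17) Σ_m Y*_{lm}(Ω₁) Y_{lm}(Ω₂), m = −8…8:
  term(m=-8) = (0.012196, 0.027042)   from Y*(Ω₁)=(-0.440789, 0.139058), Y(Ω₂)=(-0.007562, -0.063734)
  term(m=-7) = (-0.055006, 0.035030)   from Y*(Ω₁)=(-0.242729, 0.188419), Y(Ω₂)=(0.211313, 0.019713)
  term(m=-6) = (0.054217, 0.063018)   from Y*(Ω₁)=(0.109294, -0.175806), Y(Ω₂)=(-0.120259, 0.383152)
  term(m=-5) = (-0.092512, 0.106131)   from Y*(Ω₁)=(0.064790, -0.316846), Y(Ω₂)=(-0.378826, -0.214514)
  term(m=-4) = (0.012942, 0.008360)   from Y*(Ω₁)=(0.016971, 0.110206), Y(Ω₂)=(0.091769, -0.103301)
  term(m=-3) = (0.038366, -0.083618)   from Y*(Ω₁)=(0.155564, 0.279884), Y(Ω₂)=(-0.170040, -0.231589)
  term(m=-2) = (-0.019742, -0.005822)   from Y*(Ω₁)=(-0.050862, -0.043629), Y(Ω₂)=(0.280188, -0.125872)
  term(m=-1) = (-0.007121, 0.049323)   from Y*(Ω₁)=(-0.296588, -0.109778), Y(Ω₂)=(-0.033020, -0.154081)
  term(m=+0) = (0.017908, 0.000000)   from Y*(Ω₁)=(0.053684, -0.000000), Y(Ω₂)=(0.333571, 0.000000)
  term(m=+1) = (-0.007121, -0.049323)   from Y*(Ω₁)=(0.296588, -0.109778), Y(Ω₂)=(0.033020, -0.154081)
  term(m=+2) = (-0.019742, 0.005822)   from Y*(Ω₁)=(-0.050862, 0.043629), Y(Ω₂)=(0.280188, 0.125872)
  term(m=+3) = (0.038366, 0.083618)   from Y*(Ω₁)=(-0.155564, 0.279884), Y(Ω₂)=(0.170040, -0.231589)
  term(m=+4) = (0.012942, -0.008360)   from Y*(Ω₁)=(0.016971, -0.110206), Y(Ω₂)=(0.091769, 0.103301)
  term(m=+5) = (-0.092512, -0.106131)   from Y*(Ω₁)=(-0.064790, -0.316846), Y(Ω₂)=(0.378826, -0.214514)
  term(m=+6) = (0.054217, -0.063018)   from Y*(Ω₁)=(0.109294, 0.175806), Y(Ω₂)=(-0.120259, -0.383152)
  term(m=+7) = (-0.055006, -0.035030)   from Y*(Ω₁)=(0.242729, 0.188419), Y(Ω₂)=(-0.211313, 0.019713)
  term(m=+8) = (0.012196, -0.027042)   from Y*(Ω₁)=(-0.440789, -0.139058), Y(Ω₂)=(-0.007562, 0.063734)
Total Σ_m = (-0.095415, 0.000000). Multiply by 0.739198: (-0.070531, 0.000000). P_8(cos γ) = -0.070531

-0.070531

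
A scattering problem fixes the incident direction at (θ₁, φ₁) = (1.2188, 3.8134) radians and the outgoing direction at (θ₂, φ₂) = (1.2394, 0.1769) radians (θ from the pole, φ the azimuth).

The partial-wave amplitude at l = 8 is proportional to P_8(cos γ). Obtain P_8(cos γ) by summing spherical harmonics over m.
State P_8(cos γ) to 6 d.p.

0.316668

Addition theorem: P_8(cos γ) = (4π/17) Σ_m Y*_{lm}(Ω₁) Y_{lm}(Ω₂), m = −8…8:
  [-8]  conj(Y_{8,-8})(Ω₁) = +0.190999-0.245051i ; Y_{8,-8}(Ω₂) = +0.051054-0.325469i ; Δ = -0.070005-0.074675i
  [-7]  conj(Y_{8,-7})(Ω₁) = +0.004445+0.456440i ; Y_{8,-7}(Ω₂) = +0.148003-0.428600i ; Δ = +0.196288+0.065649i
  [-6]  conj(Y_{8,-6})(Ω₁) = -0.127028-0.156589i ; Y_{8,-6}(Ω₂) = +0.077146-0.138114i ; Δ = -0.031427+0.005464i
  [-5]  conj(Y_{8,-5})(Ω₁) = -0.242796-0.053643i ; Y_{8,-5}(Ω₂) = -0.178969+0.218487i ; Δ = +0.055173-0.043447i
  [-4]  conj(Y_{8,-4})(Ω₁) = +0.276625-0.135117i ; Y_{8,-4}(Ω₂) = -0.210454+0.180015i ; Δ = -0.033894+0.078232i
  [-3]  conj(Y_{8,-3})(Ω₁) = +0.049334-0.103546i ; Y_{8,-3}(Ω₂) = +0.141884-0.083265i ; Δ = -0.001622-0.018799i
  [-2]  conj(Y_{8,-2})(Ω₁) = +0.073121+0.316305i ; Y_{8,-2}(Ω₂) = +0.286915-0.105969i ; Δ = +0.054498+0.083004i
  [-1]  conj(Y_{8,-1})(Ω₁) = +0.042551+0.033837i ; Y_{8,-1}(Ω₂) = -0.107719+0.019257i ; Δ = -0.005235-0.002825i
  [+0]  conj(Y_{8,0})(Ω₁) = -0.324813-0.000000i ; Y_{8,0}(Ω₂) = -0.310456+0.000000i ; Δ = +0.100840+0.000000i
  [+1]  conj(Y_{8,1})(Ω₁) = -0.042551+0.033837i ; Y_{8,1}(Ω₂) = +0.107719+0.019257i ; Δ = -0.005235+0.002825i
  [+2]  conj(Y_{8,2})(Ω₁) = +0.073121-0.316305i ; Y_{8,2}(Ω₂) = +0.286915+0.105969i ; Δ = +0.054498-0.083004i
  [+3]  conj(Y_{8,3})(Ω₁) = -0.049334-0.103546i ; Y_{8,3}(Ω₂) = -0.141884-0.083265i ; Δ = -0.001622+0.018799i
  [+4]  conj(Y_{8,4})(Ω₁) = +0.276625+0.135117i ; Y_{8,4}(Ω₂) = -0.210454-0.180015i ; Δ = -0.033894-0.078232i
  [+5]  conj(Y_{8,5})(Ω₁) = +0.242796-0.053643i ; Y_{8,5}(Ω₂) = +0.178969+0.218487i ; Δ = +0.055173+0.043447i
  [+6]  conj(Y_{8,6})(Ω₁) = -0.127028+0.156589i ; Y_{8,6}(Ω₂) = +0.077146+0.138114i ; Δ = -0.031427-0.005464i
  [+7]  conj(Y_{8,7})(Ω₁) = -0.004445+0.456440i ; Y_{8,7}(Ω₂) = -0.148003-0.428600i ; Δ = +0.196288-0.065649i
  [+8]  conj(Y_{8,8})(Ω₁) = +0.190999+0.245051i ; Y_{8,8}(Ω₂) = +0.051054+0.325469i ; Δ = -0.070005+0.074675i
Accumulated sum +0.428393+0.000000i; after 4π/(2l+1) scaling, +0.316668+0.000000i ⇒ P_8 = 0.316668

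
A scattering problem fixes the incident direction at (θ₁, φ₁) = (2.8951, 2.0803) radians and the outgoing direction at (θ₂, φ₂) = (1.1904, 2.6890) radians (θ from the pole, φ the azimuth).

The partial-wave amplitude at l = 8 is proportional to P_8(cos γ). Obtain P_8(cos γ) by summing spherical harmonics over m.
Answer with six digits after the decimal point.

Summing Y*_{l m}(θ₁,φ₁)·Y_{l m}(θ₂,φ₂) over m ∈ [−8, 8]; prefactor 4π/(2·8+1) = 0.739198:
  [-8]  conj(Y_{8,-8})(Ω₁) = -0.00000 - 0.00001j ; Y_{8,-8}(Ω₂) = -0.25270 - 0.13128j ; Δ = 0.00000 + 0.00000j
  [-7]  conj(Y_{8,-7})(Ω₁) = 0.00004 - 0.00009j ; Y_{8,-7}(Ω₂) = 0.45532 + 0.01209j ; Δ = 0.00002 - 0.00004j
  [-6]  conj(Y_{8,-6})(Ω₁) = 0.00104 - 0.00009j ; Y_{8,-6}(Ω₂) = -0.23455 + 0.10645j ; Δ = -0.00023 + 0.00013j
  [-5]  conj(Y_{8,-5})(Ω₁) = 0.00424 + 0.00628j ; Y_{8,-5}(Ω₂) = -0.12396 + 0.14954j ; Δ = -0.00146 - 0.00014j
  [-4]  conj(Y_{8,-4})(Ω₁) = -0.01838 + 0.03644j ; Y_{8,-4}(Ω₂) = 0.08049 - 0.32951j ; Δ = 0.01053 + 0.00899j
  [-3]  conj(Y_{8,-3})(Ω₁) = -0.16035 + 0.00678j ; Y_{8,-3}(Ω₂) = -0.00861 - 0.03982j ; Δ = 0.00165 + 0.00633j
  [-2]  conj(Y_{8,-2})(Ω₁) = -0.22655 - 0.36804j ; Y_{8,-2}(Ω₂) = 0.20715 + 0.26384j ; Δ = 0.05017 - 0.13601j
  [-1]  conj(Y_{8,-1})(Ω₁) = 0.32453 - 0.58085j ; Y_{8,-1}(Ω₂) = -0.02210 - 0.01074j ; Δ = -0.01341 + 0.00935j
  [+0]  conj(Y_{8,0})(Ω₁) = 0.19716 + 0.00000j ; Y_{8,0}(Ω₂) = -0.32844 + 0.00000j ; Δ = -0.06475 + 0.00000j
  [+1]  conj(Y_{8,1})(Ω₁) = -0.32453 - 0.58085j ; Y_{8,1}(Ω₂) = 0.02210 - 0.01074j ; Δ = -0.01341 - 0.00935j
  [+2]  conj(Y_{8,2})(Ω₁) = -0.22655 + 0.36804j ; Y_{8,2}(Ω₂) = 0.20715 - 0.26384j ; Δ = 0.05017 + 0.13601j
  [+3]  conj(Y_{8,3})(Ω₁) = 0.16035 + 0.00678j ; Y_{8,3}(Ω₂) = 0.00861 - 0.03982j ; Δ = 0.00165 - 0.00633j
  [+4]  conj(Y_{8,4})(Ω₁) = -0.01838 - 0.03644j ; Y_{8,4}(Ω₂) = 0.08049 + 0.32951j ; Δ = 0.01053 - 0.00899j
  [+5]  conj(Y_{8,5})(Ω₁) = -0.00424 + 0.00628j ; Y_{8,5}(Ω₂) = 0.12396 + 0.14954j ; Δ = -0.00146 + 0.00014j
  [+6]  conj(Y_{8,6})(Ω₁) = 0.00104 + 0.00009j ; Y_{8,6}(Ω₂) = -0.23455 - 0.10645j ; Δ = -0.00023 - 0.00013j
  [+7]  conj(Y_{8,7})(Ω₁) = -0.00004 - 0.00009j ; Y_{8,7}(Ω₂) = -0.45532 + 0.01209j ; Δ = 0.00002 + 0.00004j
  [+8]  conj(Y_{8,8})(Ω₁) = -0.00000 + 0.00001j ; Y_{8,8}(Ω₂) = -0.25270 + 0.13128j ; Δ = 0.00000 - 0.00000j
Total Σ_m = 0.02977 + 0.00000j. Multiply by 0.739198: 0.02201 + 0.00000j. P_8(cos γ) = 0.022008

0.022008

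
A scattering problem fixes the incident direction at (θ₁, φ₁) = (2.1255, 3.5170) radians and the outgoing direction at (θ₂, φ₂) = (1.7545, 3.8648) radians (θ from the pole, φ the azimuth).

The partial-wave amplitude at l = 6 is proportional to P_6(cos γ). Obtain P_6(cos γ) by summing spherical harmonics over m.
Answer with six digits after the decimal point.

-0.325075

Addition theorem: P_6(cos γ) = (4π/13) Σ_m Y*_{lm}(Ω₁) Y_{lm}(Ω₂), m = −6…6:
  m=-6: (-0.114842, 0.141537) × (-0.159058, 0.406295) = (-0.039239, -0.069172)  (running Σ = (-0.039239, -0.069172))
  m=-5: (-0.117940, 0.373007) × (-0.249808, 0.128294) = (-0.018392, -0.108311)  (running Σ = (-0.057631, -0.177484))
  m=-4: (0.026412, 0.381253) × (0.204506, 0.051950) = (-0.014405, 0.079341)  (running Σ = (-0.072036, -0.098143))
  m=-3: (0.004662, 0.009787) × (0.167831, 0.245937) = (-0.001625, 0.002789)  (running Σ = (-0.073660, -0.095354))
  m=-2: (-0.250159, -0.233428) × (0.017033, -0.136236) = (-0.036062, 0.030105)  (running Σ = (-0.109723, -0.065249))
  m=-1: (-0.134309, -0.052931) × (0.223857, -0.197611) = (-0.040526, 0.014692)  (running Σ = (-0.150248, -0.050557))
  m=0: (0.306302, -0.000000) × (-0.116866, 0.000000) = (-0.035796, 0.000000)  (running Σ = (-0.186045, -0.050557))
  m=1: (0.134309, -0.052931) × (-0.223857, -0.197611) = (-0.040526, -0.014692)  (running Σ = (-0.226570, -0.065249))
  m=2: (-0.250159, 0.233428) × (0.017033, 0.136236) = (-0.036062, -0.030105)  (running Σ = (-0.262632, -0.095354))
  m=3: (-0.004662, 0.009787) × (-0.167831, 0.245937) = (-0.001625, -0.002789)  (running Σ = (-0.264257, -0.098143))
  m=4: (0.026412, -0.381253) × (0.204506, -0.051950) = (-0.014405, -0.079341)  (running Σ = (-0.278662, -0.177484))
  m=5: (0.117940, 0.373007) × (0.249808, 0.128294) = (-0.018392, 0.108311)  (running Σ = (-0.297054, -0.069172))
  m=6: (-0.114842, -0.141537) × (-0.159058, -0.406295) = (-0.039239, 0.069172)  (running Σ = (-0.336293, 0.000000))
Σ over m = (-0.336293, 0.000000); ×(4π/13) → (-0.325075, 0.000000). Real part: -0.325075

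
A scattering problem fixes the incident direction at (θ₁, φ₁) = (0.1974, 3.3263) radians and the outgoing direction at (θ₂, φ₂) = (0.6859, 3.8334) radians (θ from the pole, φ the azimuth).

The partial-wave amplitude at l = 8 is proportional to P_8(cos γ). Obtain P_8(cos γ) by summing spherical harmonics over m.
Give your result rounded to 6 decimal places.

Expand P_8 via completeness: Σ_{m} conj(Y_{8,m}) at Ω₁ times Y_{8,m} at Ω₂ —
  m=-8: Y*=(0.000000, 0.000001)  Y=(0.009778, 0.009086)  product (-0.000000, 0.000000)
  m=-7: Y*=(-0.000006, -0.000022)  Y=(-0.008474, -0.064683)  product (-0.000001, 0.000001)
  m=-6: Y*=(0.000128, 0.000257)  Y=(-0.103294, 0.164192)  product (-0.000055, -0.000006)
  m=-5: Y*=(-0.001594, -0.002108)  Y=(0.364542, -0.119772)  product (-0.000833, -0.000578)
  m=-4: Y*=(0.013355, 0.012165)  Y=(-0.442849, -0.173992)  product (-0.003797, -0.007711)
  m=-3: Y*=(-0.077235, -0.047792)  Y=(0.117574, 0.212871)  product (0.001093, -0.022060)
  m=-2: Y*=(0.296700, 0.114879)  Y=(-0.043587, 0.230132)  product (-0.039370, 0.063273)
  m=-1: Y*=(-0.660911, -0.123483)  Y=(0.287206, -0.237915)  product (-0.219196, 0.121776)
  m=+0: Y*=(0.478637, -0.000000)  Y=(0.123546, 0.000000)  product (0.059133, 0.000000)
  m=+1: Y*=(0.660911, -0.123483)  Y=(-0.287206, -0.237915)  product (-0.219196, -0.121776)
  m=+2: Y*=(0.296700, -0.114879)  Y=(-0.043587, -0.230132)  product (-0.039370, -0.063273)
  m=+3: Y*=(0.077235, -0.047792)  Y=(-0.117574, 0.212871)  product (0.001093, 0.022060)
  m=+4: Y*=(0.013355, -0.012165)  Y=(-0.442849, 0.173992)  product (-0.003797, 0.007711)
  m=+5: Y*=(0.001594, -0.002108)  Y=(-0.364542, -0.119772)  product (-0.000833, 0.000578)
  m=+6: Y*=(0.000128, -0.000257)  Y=(-0.103294, -0.164192)  product (-0.000055, 0.000006)
  m=+7: Y*=(0.000006, -0.000022)  Y=(0.008474, -0.064683)  product (-0.000001, -0.000001)
  m=+8: Y*=(0.000000, -0.000001)  Y=(0.009778, -0.009086)  product (-0.000000, -0.000000)
Total Σ_m = (-0.465188, -0.000000). Multiply by 0.739198: (-0.343866, -0.000000). P_8(cos γ) = -0.343866

-0.343866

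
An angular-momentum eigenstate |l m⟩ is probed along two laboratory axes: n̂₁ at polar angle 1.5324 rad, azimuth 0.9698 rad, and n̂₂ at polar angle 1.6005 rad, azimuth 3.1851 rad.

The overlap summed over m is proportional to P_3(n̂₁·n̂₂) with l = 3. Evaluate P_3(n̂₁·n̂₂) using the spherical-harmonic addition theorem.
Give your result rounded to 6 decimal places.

0.358512

Expand P_3 via completeness: Σ_{m} conj(Y_{3,m}) at Ω₁ times Y_{3,m} at Ω₂ —
  [-3]  conj(Y_{3,-3})(Ω₁) = (-0.405130, 0.095796) ; Y_{3,-3}(Ω₂) = (-0.413128, 0.054231) ; Δ = (0.162175, -0.061546)
  [-2]  conj(Y_{3,-2})(Ω₁) = (-0.014122, 0.036539) ; Y_{3,-2}(Ω₂) = (-0.030211, 0.002635) ; Δ = (0.000330, -0.001141)
  [-1]  conj(Y_{3,-1})(Ω₁) = (-0.181267, -0.264391) ; Y_{3,-1}(Ω₂) = (0.321309, -0.013988) ; Δ = (-0.061941, -0.082416)
  [+0]  conj(Y_{3,0})(Ω₁) = (-0.042870, -0.000000) ; Y_{3,0}(Ω₂) = (0.033200, 0.000000) ; Δ = (-0.001423, -0.000000)
  [+1]  conj(Y_{3,1})(Ω₁) = (0.181267, -0.264391) ; Y_{3,1}(Ω₂) = (-0.321309, -0.013988) ; Δ = (-0.061941, 0.082416)
  [+2]  conj(Y_{3,2})(Ω₁) = (-0.014122, -0.036539) ; Y_{3,2}(Ω₂) = (-0.030211, -0.002635) ; Δ = (0.000330, 0.001141)
  [+3]  conj(Y_{3,3})(Ω₁) = (0.405130, 0.095796) ; Y_{3,3}(Ω₂) = (0.413128, 0.054231) ; Δ = (0.162175, 0.061546)
Accumulated sum (0.199706, 0.000000); after 4π/(2l+1) scaling, (0.358512, 0.000000) ⇒ P_3 = 0.358512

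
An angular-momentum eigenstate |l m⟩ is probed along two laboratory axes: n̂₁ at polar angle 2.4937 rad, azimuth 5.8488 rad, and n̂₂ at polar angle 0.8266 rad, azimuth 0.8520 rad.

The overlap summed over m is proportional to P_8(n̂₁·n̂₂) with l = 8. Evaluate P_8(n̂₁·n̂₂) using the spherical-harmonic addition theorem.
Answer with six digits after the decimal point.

-0.250507

Term-by-term m-sum for l=8 (normalisation 4π/17 = 0.739198):
  m=-8: -0.008571+0.002969i × +0.038076-0.022454i = -0.000260+0.000305i  (running Σ = -0.000260+0.000305i)
  m=-7: +0.047692+0.004828i × +0.154589+0.051089i = +0.007126+0.003183i  (running Σ = +0.006866+0.003488i)
  m=-6: -0.133541-0.079194i × +0.136529+0.323272i = +0.007369-0.053982i  (running Σ = +0.014235-0.050494i)
  m=-5: +0.191905+0.279827i × -0.201389+0.414377i = -0.154601+0.023167i  (running Σ = -0.140366-0.027327i)
  m=-4: -0.080023-0.475456i × -0.263309+0.071855i = +0.055235+0.119442i  (running Σ = -0.085131+0.092114i)
  m=-3: -0.090450+0.329845i × +0.141128+0.093595i = -0.043637+0.038085i  (running Σ = -0.128768+0.130199i)
  m=-2: -0.081346+0.096182i × +0.049857+0.372074i = -0.039842-0.025472i  (running Σ = -0.168610+0.104727i)
  m=-1: +0.373442-0.173255i × -0.000547+0.000625i = -0.000096+0.000328i  (running Σ = -0.168706+0.105055i)
  m=0: -0.003993-0.000000i × +0.369969+0.000000i = -0.001477-0.000000i  (running Σ = -0.170183+0.105055i)
  m=1: -0.373442-0.173255i × +0.000547+0.000625i = -0.000096-0.000328i  (running Σ = -0.170279+0.104727i)
  m=2: -0.081346-0.096182i × +0.049857-0.372074i = -0.039842+0.025472i  (running Σ = -0.210122+0.130199i)
  m=3: +0.090450+0.329845i × -0.141128+0.093595i = -0.043637-0.038085i  (running Σ = -0.253759+0.092114i)
  m=4: -0.080023+0.475456i × -0.263309-0.071855i = +0.055235-0.119442i  (running Σ = -0.198524-0.027327i)
  m=5: -0.191905+0.279827i × +0.201389+0.414377i = -0.154601-0.023167i  (running Σ = -0.353125-0.050494i)
  m=6: -0.133541+0.079194i × +0.136529-0.323272i = +0.007369+0.053982i  (running Σ = -0.345756+0.003488i)
  m=7: -0.047692+0.004828i × -0.154589+0.051089i = +0.007126-0.003183i  (running Σ = -0.338630+0.000305i)
  m=8: -0.008571-0.002969i × +0.038076+0.022454i = -0.000260-0.000305i  (running Σ = -0.338890+0.000000i)
Σ over m = -0.338890+0.000000i; ×(4π/17) → -0.250507+0.000000i. Real part: -0.250507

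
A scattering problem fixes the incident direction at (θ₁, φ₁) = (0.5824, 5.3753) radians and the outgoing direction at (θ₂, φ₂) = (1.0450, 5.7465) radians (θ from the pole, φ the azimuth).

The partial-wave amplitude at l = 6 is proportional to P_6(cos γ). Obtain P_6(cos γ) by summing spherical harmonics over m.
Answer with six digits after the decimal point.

Addition theorem: P_6(cos γ) = (4π/13) Σ_m Y*_{lm}(Ω₁) Y_{lm}(Ω₂), m = −6…6:
  [-6]  conj(Y_{6,-6})(Ω₁) = +0.008969+0.009924i ; Y_{6,-6}(Ω₂) = -0.201628-0.015864i ; Δ = -0.001651-0.002143i
  [-5]  conj(Y_{6,-5})(Ω₁) = -0.012109+0.069307i ; Y_{6,-5}(Ω₂) = -0.364628+0.179823i ; Δ = -0.008048-0.027449i
  [-4]  conj(Y_{6,-4})(Ω₁) = -0.192246+0.102529i ; Y_{6,-4}(Ω₂) = -0.192585+0.296565i ; Δ = +0.006617-0.076759i
  [-3]  conj(Y_{6,-3})(Ω₁) = -0.386536-0.171661i ; Y_{6,-3}(Ω₂) = +0.001902-0.048414i ; Δ = -0.009046+0.018387i
  [-2]  conj(Y_{6,-2})(Ω₁) = -0.107510-0.430046i ; Y_{6,-2}(Ω₂) = -0.167444-0.308389i ; Δ = -0.114620+0.105164i
  [-1]  conj(Y_{6,-1})(Ω₁) = +0.015045-0.019269i ; Y_{6,-1}(Ω₂) = -0.071178-0.042346i ; Δ = -0.001887+0.000734i
  [+0]  conj(Y_{6,0})(Ω₁) = -0.421143-0.000000i ; Y_{6,0}(Ω₂) = +0.327626+0.000000i ; Δ = -0.137978-0.000000i
  [+1]  conj(Y_{6,1})(Ω₁) = -0.015045-0.019269i ; Y_{6,1}(Ω₂) = +0.071178-0.042346i ; Δ = -0.001887-0.000734i
  [+2]  conj(Y_{6,2})(Ω₁) = -0.107510+0.430046i ; Y_{6,2}(Ω₂) = -0.167444+0.308389i ; Δ = -0.114620-0.105164i
  [+3]  conj(Y_{6,3})(Ω₁) = +0.386536-0.171661i ; Y_{6,3}(Ω₂) = -0.001902-0.048414i ; Δ = -0.009046-0.018387i
  [+4]  conj(Y_{6,4})(Ω₁) = -0.192246-0.102529i ; Y_{6,4}(Ω₂) = -0.192585-0.296565i ; Δ = +0.006617+0.076759i
  [+5]  conj(Y_{6,5})(Ω₁) = +0.012109+0.069307i ; Y_{6,5}(Ω₂) = +0.364628+0.179823i ; Δ = -0.008048+0.027449i
  [+6]  conj(Y_{6,6})(Ω₁) = +0.008969-0.009924i ; Y_{6,6}(Ω₂) = -0.201628+0.015864i ; Δ = -0.001651+0.002143i
Total Σ_m = -0.395246+0.000000i. Multiply by 0.966644: -0.382062+0.000000i. P_6(cos γ) = -0.382062

-0.382062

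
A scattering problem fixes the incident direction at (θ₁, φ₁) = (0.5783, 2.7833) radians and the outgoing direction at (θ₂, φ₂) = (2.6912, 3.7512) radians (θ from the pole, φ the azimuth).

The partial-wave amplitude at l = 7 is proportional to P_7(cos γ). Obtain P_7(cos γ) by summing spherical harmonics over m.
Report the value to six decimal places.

Addition theorem: P_7(cos γ) = (4π/15) Σ_m Y*_{lm}(Ω₁) Y_{lm}(Ω₂), m = −7…7:
  term(m=-7) = (0.000010, -0.000005)   from Y*(Ω₁)=(0.005875, 0.004315), Y(Ω₂)=(0.000638, -0.001337)
  term(m=-6) = (-0.000426, -0.000219)   from Y*(Ω₁)=(-0.022863, -0.034975), Y(Ω₂)=(0.009970, -0.005656)
  term(m=-5) = (0.001008, 0.007884)   from Y*(Ω₁)=(0.031804, 0.141779), Y(Ω₂)=(0.054463, 0.005110)
  term(m=-4) = (0.044702, -0.040005)   from Y*(Ω₁)=(0.046027, -0.332324), Y(Ω₂)=(0.136395, 0.115623)
  term(m=-3) = (-0.188218, -0.045640)   from Y*(Ω₁)=(-0.232425, 0.429609), Y(Ω₂)=(0.101176, 0.383376)
  term(m=-2) = (0.060362, 0.157963)   from Y*(Ω₁)=(0.241476, -0.210336), Y(Ω₂)=(-0.181854, 0.495755)
  term(m=-1) = (-0.024503, 0.035594)   from Y*(Ω₁)=(0.190073, -0.071174), Y(Ω₂)=(-0.174559, 0.121901)
  term(m=+0) = (-0.159370, -0.000000)   from Y*(Ω₁)=(-0.397569, -0.000000), Y(Ω₂)=(0.400861, 0.000000)
  term(m=+1) = (-0.024503, -0.035594)   from Y*(Ω₁)=(-0.190073, -0.071174), Y(Ω₂)=(0.174559, 0.121901)
  term(m=+2) = (0.060362, -0.157963)   from Y*(Ω₁)=(0.241476, 0.210336), Y(Ω₂)=(-0.181854, -0.495755)
  term(m=+3) = (-0.188218, 0.045640)   from Y*(Ω₁)=(0.232425, 0.429609), Y(Ω₂)=(-0.101176, 0.383376)
  term(m=+4) = (0.044702, 0.040005)   from Y*(Ω₁)=(0.046027, 0.332324), Y(Ω₂)=(0.136395, -0.115623)
  term(m=+5) = (0.001008, -0.007884)   from Y*(Ω₁)=(-0.031804, 0.141779), Y(Ω₂)=(-0.054463, 0.005110)
  term(m=+6) = (-0.000426, 0.000219)   from Y*(Ω₁)=(-0.022863, 0.034975), Y(Ω₂)=(0.009970, 0.005656)
  term(m=+7) = (0.000010, 0.000005)   from Y*(Ω₁)=(-0.005875, 0.004315), Y(Ω₂)=(-0.000638, -0.001337)
Σ over m = (-0.373500, 0.000000); ×(4π/15) → (-0.312903, 0.000000). Real part: -0.312903

-0.312903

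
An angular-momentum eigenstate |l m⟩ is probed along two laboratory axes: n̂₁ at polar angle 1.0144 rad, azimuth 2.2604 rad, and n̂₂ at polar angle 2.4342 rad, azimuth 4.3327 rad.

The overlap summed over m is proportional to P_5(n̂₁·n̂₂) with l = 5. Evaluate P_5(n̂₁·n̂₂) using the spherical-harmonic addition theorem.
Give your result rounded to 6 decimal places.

Expand P_5 via completeness: Σ_{m} conj(Y_{5,m}) at Ω₁ times Y_{5,m} at Ω₂ —
  term(m=-5) = -0.006531+0.008881i   from Y*(Ω₁)=+0.061817-0.195381i, Y(Ω₂)=-0.050931-0.017311i
  term(m=-4) = +0.033807+0.072711i   from Y*(Ω₁)=-0.373812+0.150684i, Y(Ω₂)=-0.010349-0.198685i
  term(m=-3) = +0.127264+0.008448i   from Y*(Ω₁)=+0.281059+0.152819i, Y(Ω₂)=+0.362095-0.166823i
  term(m=-2) = -0.022594+0.035421i   from Y*(Ω₁)=+0.020062+0.103427i, Y(Ω₂)=+0.289222+0.274549i
  term(m=-1) = -0.002748-0.005011i   from Y*(Ω₁)=+0.219957-0.266722i, Y(Ω₂)=+0.006127-0.015354i
  term(m=+0) = +0.009129+0.000000i   from Y*(Ω₁)=+0.023270-0.000000i, Y(Ω₂)=+0.392319+0.000000i
  term(m=+1) = -0.002748+0.005011i   from Y*(Ω₁)=-0.219957-0.266722i, Y(Ω₂)=-0.006127-0.015354i
  term(m=+2) = -0.022594-0.035421i   from Y*(Ω₁)=+0.020062-0.103427i, Y(Ω₂)=+0.289222-0.274549i
  term(m=+3) = +0.127264-0.008448i   from Y*(Ω₁)=-0.281059+0.152819i, Y(Ω₂)=-0.362095-0.166823i
  term(m=+4) = +0.033807-0.072711i   from Y*(Ω₁)=-0.373812-0.150684i, Y(Ω₂)=-0.010349+0.198685i
  term(m=+5) = -0.006531-0.008881i   from Y*(Ω₁)=-0.061817-0.195381i, Y(Ω₂)=+0.050931-0.017311i
Accumulated sum +0.267528-0.000000i; after 4π/(2l+1) scaling, +0.305623-0.000000i ⇒ P_5 = 0.305623

0.305623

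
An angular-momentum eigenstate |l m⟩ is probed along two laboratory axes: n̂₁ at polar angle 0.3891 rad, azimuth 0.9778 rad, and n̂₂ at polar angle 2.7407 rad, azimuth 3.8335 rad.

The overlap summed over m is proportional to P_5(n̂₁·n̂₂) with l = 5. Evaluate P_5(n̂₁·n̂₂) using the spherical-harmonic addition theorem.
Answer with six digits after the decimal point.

Addition theorem: P_5(cos γ) = (4π/11) Σ_m Y*_{lm}(Ω₁) Y_{lm}(Ω₂), m = −5…5:
  [-5]  conj(Y_{5,-5})(Ω₁) = 0.00064 - 0.00359j ; Y_{5,-5}(Ω₂) = 0.00399 - 0.00131j ; Δ = -0.00000 - 0.00002j
  [-4]  conj(Y_{5,-4})(Ω₁) = -0.02020 - 0.01957j ; Y_{5,-4}(Ω₂) = 0.02917 + 0.01145j ; Δ = -0.00037 - 0.00080j
  [-3]  conj(Y_{5,-3})(Ω₁) = -0.12389 + 0.02617j ; Y_{5,-3}(Ω₂) = 0.06593 + 0.11929j ; Δ = -0.01129 - 0.01305j
  [-2]  conj(Y_{5,-2})(Ω₁) = -0.13285 + 0.32802j ; Y_{5,-2}(Ω₂) = -0.06817 + 0.36030j ; Δ = -0.10913 - 0.07023j
  [-1]  conj(Y_{5,-1})(Ω₁) = 0.29913 + 0.44388j ; Y_{5,-1}(Ω₂) = -0.40643 + 0.33675j ; Δ = -0.27105 - 0.07967j
  [+0]  conj(Y_{5,0})(Ω₁) = 0.13480 + 0.00000j ; Y_{5,0}(Ω₂) = -0.10046 + 0.00000j ; Δ = -0.01354 + 0.00000j
  [+1]  conj(Y_{5,1})(Ω₁) = -0.29913 + 0.44388j ; Y_{5,1}(Ω₂) = 0.40643 + 0.33675j ; Δ = -0.27105 + 0.07967j
  [+2]  conj(Y_{5,2})(Ω₁) = -0.13285 - 0.32802j ; Y_{5,2}(Ω₂) = -0.06817 - 0.36030j ; Δ = -0.10913 + 0.07023j
  [+3]  conj(Y_{5,3})(Ω₁) = 0.12389 + 0.02617j ; Y_{5,3}(Ω₂) = -0.06593 + 0.11929j ; Δ = -0.01129 + 0.01305j
  [+4]  conj(Y_{5,4})(Ω₁) = -0.02020 + 0.01957j ; Y_{5,4}(Ω₂) = 0.02917 - 0.01145j ; Δ = -0.00037 + 0.00080j
  [+5]  conj(Y_{5,5})(Ω₁) = -0.00064 - 0.00359j ; Y_{5,5}(Ω₂) = -0.00399 - 0.00131j ; Δ = -0.00000 + 0.00002j
Total Σ_m = -0.79722 - 0.00000j. Multiply by 1.142397: -0.91075 - 0.00000j. P_5(cos γ) = -0.910748

-0.910748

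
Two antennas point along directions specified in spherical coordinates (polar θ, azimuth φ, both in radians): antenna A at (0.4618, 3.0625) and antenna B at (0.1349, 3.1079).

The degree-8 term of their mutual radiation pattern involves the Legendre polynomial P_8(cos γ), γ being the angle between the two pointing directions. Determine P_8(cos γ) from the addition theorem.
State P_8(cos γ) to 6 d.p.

Term-by-term m-sum for l=8 (normalisation 4π/17 = 0.739198):
  [-8]  conj(Y_{8,-8})(Ω₁) = 0.00065 - 0.00047j ; Y_{8,-8}(Ω₂) = 0.00000 + 0.00000j ; Δ = 0.00000 - 0.00000j
  [-7]  conj(Y_{8,-7})(Ω₁) = -0.00547 + 0.00338j ; Y_{8,-7}(Ω₂) = -0.00000 - 0.00000j ; Δ = 0.00000 - 0.00000j
  [-6]  conj(Y_{8,-6})(Ω₁) = 0.02887 - 0.01483j ; Y_{8,-6}(Ω₂) = 0.00003 + 0.00001j ; Δ = 0.00000 - 0.00000j
  [-5]  conj(Y_{8,-5})(Ω₁) = -0.10643 + 0.04443j ; Y_{8,-5}(Ω₂) = -0.00041 - 0.00007j ; Δ = 0.00005 - 0.00001j
  [-4]  conj(Y_{8,-4})(Ω₁) = 0.27769 - 0.09091j ; Y_{8,-4}(Ω₂) = 0.00418 + 0.00057j ; Δ = 0.00121 - 0.00022j
  [-3]  conj(Y_{8,-3})(Ω₁) = -0.48499 + 0.11729j ; Y_{8,-3}(Ω₂) = -0.03157 - 0.00320j ; Δ = 0.01569 - 0.00215j
  [-2]  conj(Y_{8,-2})(Ω₁) = 0.45609 - 0.07275j ; Y_{8,-2}(Ω₂) = 0.16828 + 0.01136j ; Δ = 0.07758 - 0.00706j
  [-1]  conj(Y_{8,-1})(Ω₁) = 0.04071 - 0.00323j ; Y_{8,-1}(Ω₂) = -0.56298 - 0.01898j ; Δ = -0.02298 + 0.00104j
  [+0]  conj(Y_{8,0})(Ω₁) = -0.47474 + 0.00000j ; Y_{8,0}(Ω₂) = 0.81194 + 0.00000j ; Δ = -0.38546 + 0.00000j
  [+1]  conj(Y_{8,1})(Ω₁) = -0.04071 - 0.00323j ; Y_{8,1}(Ω₂) = 0.56298 - 0.01898j ; Δ = -0.02298 - 0.00104j
  [+2]  conj(Y_{8,2})(Ω₁) = 0.45609 + 0.07275j ; Y_{8,2}(Ω₂) = 0.16828 - 0.01136j ; Δ = 0.07758 + 0.00706j
  [+3]  conj(Y_{8,3})(Ω₁) = 0.48499 + 0.11729j ; Y_{8,3}(Ω₂) = 0.03157 - 0.00320j ; Δ = 0.01569 + 0.00215j
  [+4]  conj(Y_{8,4})(Ω₁) = 0.27769 + 0.09091j ; Y_{8,4}(Ω₂) = 0.00418 - 0.00057j ; Δ = 0.00121 + 0.00022j
  [+5]  conj(Y_{8,5})(Ω₁) = 0.10643 + 0.04443j ; Y_{8,5}(Ω₂) = 0.00041 - 0.00007j ; Δ = 0.00005 + 0.00001j
  [+6]  conj(Y_{8,6})(Ω₁) = 0.02887 + 0.01483j ; Y_{8,6}(Ω₂) = 0.00003 - 0.00001j ; Δ = 0.00000 + 0.00000j
  [+7]  conj(Y_{8,7})(Ω₁) = 0.00547 + 0.00338j ; Y_{8,7}(Ω₂) = 0.00000 - 0.00000j ; Δ = 0.00000 + 0.00000j
  [+8]  conj(Y_{8,8})(Ω₁) = 0.00065 + 0.00047j ; Y_{8,8}(Ω₂) = 0.00000 - 0.00000j ; Δ = 0.00000 + 0.00000j
Σ over m = -0.24237 + 0.00000j; ×(4π/17) → -0.17916 + 0.00000j. Real part: -0.179160

-0.179160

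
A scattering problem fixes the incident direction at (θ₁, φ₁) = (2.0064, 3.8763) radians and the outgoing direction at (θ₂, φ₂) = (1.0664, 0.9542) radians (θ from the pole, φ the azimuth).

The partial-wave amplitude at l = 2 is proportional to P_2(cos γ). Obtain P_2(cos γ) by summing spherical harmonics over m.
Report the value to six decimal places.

Term-by-term m-sum for l=2 (normalisation 4π/5 = 2.513274):
  m=-2: (0.032133, 0.315868) × (-0.098062, -0.279344) = (0.085085, -0.039951)  (running Σ = (0.085085, -0.039951))
  m=-1: (0.219299, 0.198122) × (0.189011, -0.266670) = (0.094283, -0.021033)  (running Σ = (0.179368, -0.060984))
  m=0: (-0.146927, -0.000000) × (-0.094404, 0.000000) = (0.013871, 0.000000)  (running Σ = (0.193239, -0.060984))
  m=1: (-0.219299, 0.198122) × (-0.189011, -0.266670) = (0.094283, 0.021033)  (running Σ = (0.287522, -0.039951))
  m=2: (0.032133, -0.315868) × (-0.098062, 0.279344) = (0.085085, 0.039951)  (running Σ = (0.372607, 0.000000))
Total Σ_m = (0.372607, 0.000000). Multiply by 2.513274: (0.936464, 0.000000). P_2(cos γ) = 0.936464

0.936464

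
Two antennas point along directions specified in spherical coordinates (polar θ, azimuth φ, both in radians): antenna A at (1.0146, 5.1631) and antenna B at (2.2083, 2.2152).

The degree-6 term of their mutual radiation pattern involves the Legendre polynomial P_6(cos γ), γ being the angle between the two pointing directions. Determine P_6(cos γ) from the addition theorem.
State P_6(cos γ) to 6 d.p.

0.688867

Addition theorem: P_6(cos γ) = (4π/13) Σ_m Y*_{lm}(Ω₁) Y_{lm}(Ω₂), m = −6…6:
  [-6]  conj(Y_{6,-6})(Ω₁) = (0.164199, -0.076766) ; Y_{6,-6}(Ω₂) = (0.097380, -0.086244) ; Δ = (0.009369, -0.021637)
  [-5]  conj(Y_{6,-5})(Ω₁) = (0.302838, 0.246279) ; Y_{6,-5}(Ω₂) = (-0.026813, -0.332675) ; Δ = (0.073811, -0.107350)
  [-4]  conj(Y_{6,-4})(Ω₁) = (-0.088190, 0.373206) ; Y_{6,-4}(Ω₂) = (-0.364224, -0.230374) ; Δ = (0.118098, -0.115614)
  [-3]  conj(Y_{6,-3})(Ω₁) = (-0.013604, 0.003023) ; Y_{6,-3}(Ω₂) = (-0.168698, 0.063964) ; Δ = (0.002102, -0.001380)
  [-2]  conj(Y_{6,-2})(Ω₁) = (0.211842, 0.267735) ; Y_{6,-2}(Ω₂) = (0.072290, -0.249526) ; Δ = (0.082121, -0.033505)
  [-1]  conj(Y_{6,-1})(Ω₁) = (-0.064232, 0.132729) ; Y_{6,-1}(Ω₂) = (-0.175923, -0.234124) ; Δ = (0.042375, -0.008312)
  [+0]  conj(Y_{6,0})(Ω₁) = (0.304891, -0.000000) ; Y_{6,0}(Ω₂) = (0.186586, 0.000000) ; Δ = (0.056888, 0.000000)
  [+1]  conj(Y_{6,1})(Ω₁) = (0.064232, 0.132729) ; Y_{6,1}(Ω₂) = (0.175923, -0.234124) ; Δ = (0.042375, 0.008312)
  [+2]  conj(Y_{6,2})(Ω₁) = (0.211842, -0.267735) ; Y_{6,2}(Ω₂) = (0.072290, 0.249526) ; Δ = (0.082121, 0.033505)
  [+3]  conj(Y_{6,3})(Ω₁) = (0.013604, 0.003023) ; Y_{6,3}(Ω₂) = (0.168698, 0.063964) ; Δ = (0.002102, 0.001380)
  [+4]  conj(Y_{6,4})(Ω₁) = (-0.088190, -0.373206) ; Y_{6,4}(Ω₂) = (-0.364224, 0.230374) ; Δ = (0.118098, 0.115614)
  [+5]  conj(Y_{6,5})(Ω₁) = (-0.302838, 0.246279) ; Y_{6,5}(Ω₂) = (0.026813, -0.332675) ; Δ = (0.073811, 0.107350)
  [+6]  conj(Y_{6,6})(Ω₁) = (0.164199, 0.076766) ; Y_{6,6}(Ω₂) = (0.097380, 0.086244) ; Δ = (0.009369, 0.021637)
Σ over m = (0.712638, 0.000000); ×(4π/13) → (0.688867, 0.000000). Real part: 0.688867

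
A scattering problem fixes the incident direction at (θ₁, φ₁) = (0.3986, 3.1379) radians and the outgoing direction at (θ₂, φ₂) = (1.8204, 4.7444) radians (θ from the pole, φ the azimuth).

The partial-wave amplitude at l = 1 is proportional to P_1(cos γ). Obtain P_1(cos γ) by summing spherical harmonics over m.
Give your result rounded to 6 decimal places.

Expand P_1 via completeness: Σ_{m} conj(Y_{1,m}) at Ω₁ times Y_{1,m} at Ω₂ —
  term(m=-1) = -0.001603-0.044865i   from Y*(Ω₁)=-0.134095+0.000495i, Y(Ω₂)=+0.010715+0.334616i
  term(m=+0) = -0.054349+0.000000i   from Y*(Ω₁)=+0.450299-0.000000i, Y(Ω₂)=-0.120695+0.000000i
  term(m=+1) = -0.001603+0.044865i   from Y*(Ω₁)=+0.134095+0.000495i, Y(Ω₂)=-0.010715+0.334616i
Total Σ_m = -0.057554+0.000000i. Multiply by 4.188790: -0.241080+0.000000i. P_1(cos γ) = -0.241080

-0.241080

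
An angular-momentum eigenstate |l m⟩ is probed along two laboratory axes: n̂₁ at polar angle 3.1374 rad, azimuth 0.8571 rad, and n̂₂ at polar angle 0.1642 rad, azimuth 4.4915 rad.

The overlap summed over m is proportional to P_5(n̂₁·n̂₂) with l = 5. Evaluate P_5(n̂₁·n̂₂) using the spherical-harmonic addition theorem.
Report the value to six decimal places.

-0.815697

Term-by-term m-sum for l=5 (normalisation 4π/11 = 1.142397):
  m=-5: Y*=-0.00000 - 0.00000j  Y=-0.00005 + 0.00002j  product 0.00000 + 0.00000j
  m=-4: Y*=0.00000 + 0.00000j  Y=0.00066 + 0.00080j  product 0.00000 + 0.00000j
  m=-3: Y*=-0.00000 + 0.00000j  Y=0.00721 - 0.00924j  product -0.00000 + 0.00000j
  m=-2: Y*=0.00001 - 0.00006j  Y=-0.07754 - 0.03667j  product -0.00000 + 0.00000j
  m=-1: Y*=0.00703 + 0.00812j  Y=-0.08336 + 0.37121j  product -0.00360 + 0.00193j
  m=+0: Y*=-0.93548 + 0.00000j  Y=0.75557 + 0.00000j  product -0.70682 + 0.00000j
  m=+1: Y*=-0.00703 + 0.00812j  Y=0.08336 + 0.37121j  product -0.00360 - 0.00193j
  m=+2: Y*=0.00001 + 0.00006j  Y=-0.07754 + 0.03667j  product -0.00000 - 0.00000j
  m=+3: Y*=0.00000 + 0.00000j  Y=-0.00721 - 0.00924j  product -0.00000 - 0.00000j
  m=+4: Y*=0.00000 - 0.00000j  Y=0.00066 - 0.00080j  product 0.00000 - 0.00000j
  m=+5: Y*=0.00000 - 0.00000j  Y=0.00005 + 0.00002j  product 0.00000 - 0.00000j
Σ over m = -0.71402 + 0.00000j; ×(4π/11) → -0.81570 + 0.00000j. Real part: -0.815697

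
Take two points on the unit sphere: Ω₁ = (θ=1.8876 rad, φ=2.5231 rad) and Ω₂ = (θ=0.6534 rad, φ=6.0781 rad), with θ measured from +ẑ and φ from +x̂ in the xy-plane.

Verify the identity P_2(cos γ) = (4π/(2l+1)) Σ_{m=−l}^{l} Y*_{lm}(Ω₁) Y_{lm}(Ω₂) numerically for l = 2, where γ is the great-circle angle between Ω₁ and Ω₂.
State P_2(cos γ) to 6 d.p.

Addition theorem: P_2(cos γ) = (4π/5) Σ_m Y*_{lm}(Ω₁) Y_{lm}(Ω₂), m = −2…2:
  m=-2: +0.114278-0.329533i × +0.130900+0.056920i = +0.033716-0.036631i  (running Σ = +0.033716-0.036631i)
  m=-1: +0.186331-0.132600i × +0.365077+0.075940i = +0.078095-0.034259i  (running Σ = +0.111811-0.070890i)
  m=0: -0.223564-0.000000i × +0.281143+0.000000i = -0.062854-0.000000i  (running Σ = +0.048957-0.070890i)
  m=1: -0.186331-0.132600i × -0.365077+0.075940i = +0.078095+0.034259i  (running Σ = +0.127052-0.036631i)
  m=2: +0.114278+0.329533i × +0.130900-0.056920i = +0.033716+0.036631i  (running Σ = +0.160768+0.000000i)
Σ over m = +0.160768+0.000000i; ×(4π/5) → +0.404053+0.000000i. Real part: 0.404053

0.404053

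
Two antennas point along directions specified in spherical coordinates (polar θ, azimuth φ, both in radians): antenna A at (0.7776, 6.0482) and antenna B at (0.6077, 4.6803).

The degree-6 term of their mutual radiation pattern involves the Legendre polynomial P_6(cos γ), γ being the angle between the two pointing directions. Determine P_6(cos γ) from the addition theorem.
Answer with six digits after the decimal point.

-0.014287

Addition theorem: P_6(cos γ) = (4π/13) Σ_m Y*_{lm}(Ω₁) Y_{lm}(Ω₂), m = −6…6:
  term(m=-6) = (-0.000334, 0.000905)   from Y*(Ω₁)=(0.009228, -0.056860), Y(Ω₂)=(-0.016431, -0.003203)
  term(m=-5) = (0.014351, 0.008924)   from Y*(Ω₁)=(0.078157, -0.187008), Y(Ω₂)=(-0.013320, 0.082306)
  term(m=-4) = (0.066361, -0.069931)   from Y*(Ω₁)=(0.233794, -0.320079), Y(Ω₂)=(0.241221, 0.031133)
  term(m=-3) = (-0.104129, -0.149403)   from Y*(Ω₁)=(0.315677, -0.268577), Y(Ω₂)=(0.042233, -0.437347)
  term(m=-2) = (-0.022266, 0.009567)   from Y*(Ω₁)=(0.052737, -0.026786), Y(Ω₂)=(-0.408874, -0.026277)
  term(m=-1) = (0.003168, 0.015397)   from Y*(Ω₁)=(-0.345441, 0.082702), Y(Ω₂)=(0.001420, -0.044233)
  term(m=+0) = (0.070920, 0.000000)   from Y*(Ω₁)=(-0.169065, -0.000000), Y(Ω₂)=(-0.419481, 0.000000)
  term(m=+1) = (0.003168, -0.015397)   from Y*(Ω₁)=(0.345441, 0.082702), Y(Ω₂)=(-0.001420, -0.044233)
  term(m=+2) = (-0.022266, -0.009567)   from Y*(Ω₁)=(0.052737, 0.026786), Y(Ω₂)=(-0.408874, 0.026277)
  term(m=+3) = (-0.104129, 0.149403)   from Y*(Ω₁)=(-0.315677, -0.268577), Y(Ω₂)=(-0.042233, -0.437347)
  term(m=+4) = (0.066361, 0.069931)   from Y*(Ω₁)=(0.233794, 0.320079), Y(Ω₂)=(0.241221, -0.031133)
  term(m=+5) = (0.014351, -0.008924)   from Y*(Ω₁)=(-0.078157, -0.187008), Y(Ω₂)=(0.013320, 0.082306)
  term(m=+6) = (-0.000334, -0.000905)   from Y*(Ω₁)=(0.009228, 0.056860), Y(Ω₂)=(-0.016431, 0.003203)
Σ over m = (-0.014780, -0.000000); ×(4π/13) → (-0.014287, -0.000000). Real part: -0.014287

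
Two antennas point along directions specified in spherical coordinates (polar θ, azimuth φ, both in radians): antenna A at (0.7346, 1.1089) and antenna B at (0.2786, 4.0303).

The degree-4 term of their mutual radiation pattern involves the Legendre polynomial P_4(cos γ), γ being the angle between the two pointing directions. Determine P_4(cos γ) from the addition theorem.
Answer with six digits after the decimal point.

-0.338048

Addition theorem: P_4(cos γ) = (4π/9) Σ_m Y*_{lm}(Ω₁) Y_{lm}(Ω₂), m = −4…4:
  m=-4: Y*=(-0.024411, -0.085930)  Y=(-0.002318, 0.001016)  product (0.000144, 0.000174)
  m=-3: Y*=(-0.274953, -0.051485)  Y=(0.022253, 0.011458)  product (-0.005529, -0.004296)
  m=-2: Y*=(-0.258659, 0.342373)  Y=(-0.028394, -0.135463)  product (0.053723, 0.025317)
  m=-1: Y*=(0.089662, 0.180113)  Y=(-0.273680, 0.336993)  product (-0.085236, -0.019078)
  m=+0: Y*=(-0.307459, -0.000000)  Y=(0.547438, 0.000000)  product (-0.168315, -0.000000)
  m=+1: Y*=(-0.089662, 0.180113)  Y=(0.273680, 0.336993)  product (-0.085236, 0.019078)
  m=+2: Y*=(-0.258659, -0.342373)  Y=(-0.028394, 0.135463)  product (0.053723, -0.025317)
  m=+3: Y*=(0.274953, -0.051485)  Y=(-0.022253, 0.011458)  product (-0.005529, 0.004296)
  m=+4: Y*=(-0.024411, 0.085930)  Y=(-0.002318, -0.001016)  product (0.000144, -0.000174)
Total Σ_m = (-0.242109, -0.000000). Multiply by 1.396263: (-0.338048, -0.000000). P_4(cos γ) = -0.338048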